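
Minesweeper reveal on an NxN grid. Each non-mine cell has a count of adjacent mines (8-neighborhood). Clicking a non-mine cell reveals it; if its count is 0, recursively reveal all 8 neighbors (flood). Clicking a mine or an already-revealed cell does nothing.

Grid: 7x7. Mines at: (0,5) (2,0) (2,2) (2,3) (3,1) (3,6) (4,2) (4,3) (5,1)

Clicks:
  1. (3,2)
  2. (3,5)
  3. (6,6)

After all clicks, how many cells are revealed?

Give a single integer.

Click 1 (3,2) count=5: revealed 1 new [(3,2)] -> total=1
Click 2 (3,5) count=1: revealed 1 new [(3,5)] -> total=2
Click 3 (6,6) count=0: revealed 13 new [(4,4) (4,5) (4,6) (5,2) (5,3) (5,4) (5,5) (5,6) (6,2) (6,3) (6,4) (6,5) (6,6)] -> total=15

Answer: 15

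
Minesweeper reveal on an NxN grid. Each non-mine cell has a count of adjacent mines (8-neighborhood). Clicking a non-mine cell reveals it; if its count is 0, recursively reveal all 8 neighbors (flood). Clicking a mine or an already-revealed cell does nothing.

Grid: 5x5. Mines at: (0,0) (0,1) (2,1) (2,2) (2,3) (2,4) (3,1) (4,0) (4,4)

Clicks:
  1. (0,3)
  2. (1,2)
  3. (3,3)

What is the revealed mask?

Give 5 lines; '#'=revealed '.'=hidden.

Click 1 (0,3) count=0: revealed 6 new [(0,2) (0,3) (0,4) (1,2) (1,3) (1,4)] -> total=6
Click 2 (1,2) count=4: revealed 0 new [(none)] -> total=6
Click 3 (3,3) count=4: revealed 1 new [(3,3)] -> total=7

Answer: ..###
..###
.....
...#.
.....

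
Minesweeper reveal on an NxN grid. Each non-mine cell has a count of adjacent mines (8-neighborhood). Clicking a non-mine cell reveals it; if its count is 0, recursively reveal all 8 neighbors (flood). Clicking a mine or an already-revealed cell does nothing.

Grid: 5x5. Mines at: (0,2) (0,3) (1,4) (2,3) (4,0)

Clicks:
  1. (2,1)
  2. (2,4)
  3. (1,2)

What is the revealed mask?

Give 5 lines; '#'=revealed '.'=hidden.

Answer: ##...
###..
###.#
###..
.....

Derivation:
Click 1 (2,1) count=0: revealed 11 new [(0,0) (0,1) (1,0) (1,1) (1,2) (2,0) (2,1) (2,2) (3,0) (3,1) (3,2)] -> total=11
Click 2 (2,4) count=2: revealed 1 new [(2,4)] -> total=12
Click 3 (1,2) count=3: revealed 0 new [(none)] -> total=12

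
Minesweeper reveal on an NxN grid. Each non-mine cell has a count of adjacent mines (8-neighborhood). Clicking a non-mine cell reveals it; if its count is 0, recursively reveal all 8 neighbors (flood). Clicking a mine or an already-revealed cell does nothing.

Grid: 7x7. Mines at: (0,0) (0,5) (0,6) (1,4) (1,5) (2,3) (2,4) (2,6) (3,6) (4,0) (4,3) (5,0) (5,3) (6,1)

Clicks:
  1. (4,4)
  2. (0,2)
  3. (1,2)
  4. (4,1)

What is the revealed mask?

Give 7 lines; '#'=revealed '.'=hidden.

Answer: .###...
.###...
.......
.......
.#..#..
.......
.......

Derivation:
Click 1 (4,4) count=2: revealed 1 new [(4,4)] -> total=1
Click 2 (0,2) count=0: revealed 6 new [(0,1) (0,2) (0,3) (1,1) (1,2) (1,3)] -> total=7
Click 3 (1,2) count=1: revealed 0 new [(none)] -> total=7
Click 4 (4,1) count=2: revealed 1 new [(4,1)] -> total=8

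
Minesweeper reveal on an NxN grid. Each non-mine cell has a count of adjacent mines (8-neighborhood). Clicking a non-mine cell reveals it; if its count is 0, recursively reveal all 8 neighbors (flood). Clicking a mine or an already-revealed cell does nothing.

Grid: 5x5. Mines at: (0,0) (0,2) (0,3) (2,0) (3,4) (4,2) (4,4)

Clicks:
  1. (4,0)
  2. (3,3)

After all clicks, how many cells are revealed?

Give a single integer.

Answer: 5

Derivation:
Click 1 (4,0) count=0: revealed 4 new [(3,0) (3,1) (4,0) (4,1)] -> total=4
Click 2 (3,3) count=3: revealed 1 new [(3,3)] -> total=5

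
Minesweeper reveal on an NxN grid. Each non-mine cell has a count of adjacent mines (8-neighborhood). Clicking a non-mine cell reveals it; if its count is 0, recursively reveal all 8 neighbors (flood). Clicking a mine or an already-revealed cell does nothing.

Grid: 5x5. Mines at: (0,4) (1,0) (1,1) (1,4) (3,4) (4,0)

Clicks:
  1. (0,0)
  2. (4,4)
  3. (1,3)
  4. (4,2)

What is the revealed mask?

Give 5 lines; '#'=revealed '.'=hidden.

Answer: #....
...#.
.###.
.###.
.####

Derivation:
Click 1 (0,0) count=2: revealed 1 new [(0,0)] -> total=1
Click 2 (4,4) count=1: revealed 1 new [(4,4)] -> total=2
Click 3 (1,3) count=2: revealed 1 new [(1,3)] -> total=3
Click 4 (4,2) count=0: revealed 9 new [(2,1) (2,2) (2,3) (3,1) (3,2) (3,3) (4,1) (4,2) (4,3)] -> total=12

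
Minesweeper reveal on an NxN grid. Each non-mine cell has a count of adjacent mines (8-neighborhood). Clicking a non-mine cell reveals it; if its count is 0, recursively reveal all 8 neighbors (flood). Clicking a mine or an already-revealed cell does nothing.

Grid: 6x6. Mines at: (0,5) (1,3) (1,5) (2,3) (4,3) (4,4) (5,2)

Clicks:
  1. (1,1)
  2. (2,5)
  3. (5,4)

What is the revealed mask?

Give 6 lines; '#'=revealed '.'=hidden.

Click 1 (1,1) count=0: revealed 17 new [(0,0) (0,1) (0,2) (1,0) (1,1) (1,2) (2,0) (2,1) (2,2) (3,0) (3,1) (3,2) (4,0) (4,1) (4,2) (5,0) (5,1)] -> total=17
Click 2 (2,5) count=1: revealed 1 new [(2,5)] -> total=18
Click 3 (5,4) count=2: revealed 1 new [(5,4)] -> total=19

Answer: ###...
###...
###..#
###...
###...
##..#.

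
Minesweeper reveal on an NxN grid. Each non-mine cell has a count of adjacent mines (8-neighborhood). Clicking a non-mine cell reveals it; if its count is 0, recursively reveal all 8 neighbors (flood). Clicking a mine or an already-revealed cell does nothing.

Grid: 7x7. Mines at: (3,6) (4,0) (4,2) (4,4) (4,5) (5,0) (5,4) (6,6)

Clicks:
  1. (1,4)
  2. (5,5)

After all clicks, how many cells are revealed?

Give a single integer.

Click 1 (1,4) count=0: revealed 27 new [(0,0) (0,1) (0,2) (0,3) (0,4) (0,5) (0,6) (1,0) (1,1) (1,2) (1,3) (1,4) (1,5) (1,6) (2,0) (2,1) (2,2) (2,3) (2,4) (2,5) (2,6) (3,0) (3,1) (3,2) (3,3) (3,4) (3,5)] -> total=27
Click 2 (5,5) count=4: revealed 1 new [(5,5)] -> total=28

Answer: 28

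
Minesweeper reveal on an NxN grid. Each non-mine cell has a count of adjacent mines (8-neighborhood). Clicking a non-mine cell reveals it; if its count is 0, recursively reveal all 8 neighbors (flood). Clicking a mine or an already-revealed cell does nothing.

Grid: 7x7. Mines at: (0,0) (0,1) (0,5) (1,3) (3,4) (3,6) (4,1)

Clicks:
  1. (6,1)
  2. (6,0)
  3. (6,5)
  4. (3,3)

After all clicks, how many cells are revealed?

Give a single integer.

Click 1 (6,1) count=0: revealed 19 new [(4,2) (4,3) (4,4) (4,5) (4,6) (5,0) (5,1) (5,2) (5,3) (5,4) (5,5) (5,6) (6,0) (6,1) (6,2) (6,3) (6,4) (6,5) (6,6)] -> total=19
Click 2 (6,0) count=0: revealed 0 new [(none)] -> total=19
Click 3 (6,5) count=0: revealed 0 new [(none)] -> total=19
Click 4 (3,3) count=1: revealed 1 new [(3,3)] -> total=20

Answer: 20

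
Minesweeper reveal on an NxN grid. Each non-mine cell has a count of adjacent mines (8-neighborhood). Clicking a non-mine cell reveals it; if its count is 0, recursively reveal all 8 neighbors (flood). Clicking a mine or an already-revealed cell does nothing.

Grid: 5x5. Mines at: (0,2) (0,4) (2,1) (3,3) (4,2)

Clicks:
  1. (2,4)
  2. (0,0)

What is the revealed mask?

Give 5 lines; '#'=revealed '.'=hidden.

Answer: ##...
##...
....#
.....
.....

Derivation:
Click 1 (2,4) count=1: revealed 1 new [(2,4)] -> total=1
Click 2 (0,0) count=0: revealed 4 new [(0,0) (0,1) (1,0) (1,1)] -> total=5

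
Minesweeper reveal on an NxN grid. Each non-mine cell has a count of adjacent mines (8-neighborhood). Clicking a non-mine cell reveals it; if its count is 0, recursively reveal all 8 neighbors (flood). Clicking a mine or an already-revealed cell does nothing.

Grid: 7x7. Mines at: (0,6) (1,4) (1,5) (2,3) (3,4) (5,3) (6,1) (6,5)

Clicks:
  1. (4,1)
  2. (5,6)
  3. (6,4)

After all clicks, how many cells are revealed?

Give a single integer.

Answer: 22

Derivation:
Click 1 (4,1) count=0: revealed 20 new [(0,0) (0,1) (0,2) (0,3) (1,0) (1,1) (1,2) (1,3) (2,0) (2,1) (2,2) (3,0) (3,1) (3,2) (4,0) (4,1) (4,2) (5,0) (5,1) (5,2)] -> total=20
Click 2 (5,6) count=1: revealed 1 new [(5,6)] -> total=21
Click 3 (6,4) count=2: revealed 1 new [(6,4)] -> total=22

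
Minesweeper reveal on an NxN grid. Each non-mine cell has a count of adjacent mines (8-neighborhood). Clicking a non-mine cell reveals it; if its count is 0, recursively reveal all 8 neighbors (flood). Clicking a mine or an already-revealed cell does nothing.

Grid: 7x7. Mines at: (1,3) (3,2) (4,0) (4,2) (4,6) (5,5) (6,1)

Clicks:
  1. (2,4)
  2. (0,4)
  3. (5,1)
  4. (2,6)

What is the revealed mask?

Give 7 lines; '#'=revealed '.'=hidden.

Answer: ....###
....###
...####
...####
...###.
.#.....
.......

Derivation:
Click 1 (2,4) count=1: revealed 1 new [(2,4)] -> total=1
Click 2 (0,4) count=1: revealed 1 new [(0,4)] -> total=2
Click 3 (5,1) count=3: revealed 1 new [(5,1)] -> total=3
Click 4 (2,6) count=0: revealed 15 new [(0,5) (0,6) (1,4) (1,5) (1,6) (2,3) (2,5) (2,6) (3,3) (3,4) (3,5) (3,6) (4,3) (4,4) (4,5)] -> total=18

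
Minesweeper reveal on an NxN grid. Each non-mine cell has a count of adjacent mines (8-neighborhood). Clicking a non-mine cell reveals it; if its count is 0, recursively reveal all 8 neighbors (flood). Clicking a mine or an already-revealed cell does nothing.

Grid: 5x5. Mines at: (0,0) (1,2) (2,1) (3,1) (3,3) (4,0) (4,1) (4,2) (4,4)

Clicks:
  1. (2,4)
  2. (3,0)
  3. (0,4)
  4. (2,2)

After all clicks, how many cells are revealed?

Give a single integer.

Answer: 8

Derivation:
Click 1 (2,4) count=1: revealed 1 new [(2,4)] -> total=1
Click 2 (3,0) count=4: revealed 1 new [(3,0)] -> total=2
Click 3 (0,4) count=0: revealed 5 new [(0,3) (0,4) (1,3) (1,4) (2,3)] -> total=7
Click 4 (2,2) count=4: revealed 1 new [(2,2)] -> total=8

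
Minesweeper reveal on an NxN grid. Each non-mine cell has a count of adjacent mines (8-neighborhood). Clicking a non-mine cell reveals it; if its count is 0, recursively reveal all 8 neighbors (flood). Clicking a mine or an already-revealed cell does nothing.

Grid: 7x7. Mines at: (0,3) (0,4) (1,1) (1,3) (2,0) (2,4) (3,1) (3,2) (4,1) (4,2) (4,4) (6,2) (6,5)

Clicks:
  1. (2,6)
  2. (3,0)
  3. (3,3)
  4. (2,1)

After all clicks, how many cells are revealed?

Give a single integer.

Click 1 (2,6) count=0: revealed 12 new [(0,5) (0,6) (1,5) (1,6) (2,5) (2,6) (3,5) (3,6) (4,5) (4,6) (5,5) (5,6)] -> total=12
Click 2 (3,0) count=3: revealed 1 new [(3,0)] -> total=13
Click 3 (3,3) count=4: revealed 1 new [(3,3)] -> total=14
Click 4 (2,1) count=4: revealed 1 new [(2,1)] -> total=15

Answer: 15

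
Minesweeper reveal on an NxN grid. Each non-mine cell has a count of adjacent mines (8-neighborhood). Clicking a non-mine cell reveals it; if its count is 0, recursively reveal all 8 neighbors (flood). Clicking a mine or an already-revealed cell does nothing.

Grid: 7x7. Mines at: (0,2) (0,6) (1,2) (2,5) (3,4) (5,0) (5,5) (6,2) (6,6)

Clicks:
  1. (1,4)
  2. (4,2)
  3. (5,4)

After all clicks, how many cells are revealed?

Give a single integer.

Answer: 21

Derivation:
Click 1 (1,4) count=1: revealed 1 new [(1,4)] -> total=1
Click 2 (4,2) count=0: revealed 19 new [(0,0) (0,1) (1,0) (1,1) (2,0) (2,1) (2,2) (2,3) (3,0) (3,1) (3,2) (3,3) (4,0) (4,1) (4,2) (4,3) (5,1) (5,2) (5,3)] -> total=20
Click 3 (5,4) count=1: revealed 1 new [(5,4)] -> total=21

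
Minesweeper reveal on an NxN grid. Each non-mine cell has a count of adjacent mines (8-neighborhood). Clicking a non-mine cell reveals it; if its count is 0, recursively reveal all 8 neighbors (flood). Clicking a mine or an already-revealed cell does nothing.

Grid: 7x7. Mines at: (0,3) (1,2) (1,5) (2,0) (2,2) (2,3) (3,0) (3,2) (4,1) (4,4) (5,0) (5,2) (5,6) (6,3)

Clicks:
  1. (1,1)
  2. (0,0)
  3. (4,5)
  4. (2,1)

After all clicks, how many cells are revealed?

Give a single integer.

Click 1 (1,1) count=3: revealed 1 new [(1,1)] -> total=1
Click 2 (0,0) count=0: revealed 3 new [(0,0) (0,1) (1,0)] -> total=4
Click 3 (4,5) count=2: revealed 1 new [(4,5)] -> total=5
Click 4 (2,1) count=5: revealed 1 new [(2,1)] -> total=6

Answer: 6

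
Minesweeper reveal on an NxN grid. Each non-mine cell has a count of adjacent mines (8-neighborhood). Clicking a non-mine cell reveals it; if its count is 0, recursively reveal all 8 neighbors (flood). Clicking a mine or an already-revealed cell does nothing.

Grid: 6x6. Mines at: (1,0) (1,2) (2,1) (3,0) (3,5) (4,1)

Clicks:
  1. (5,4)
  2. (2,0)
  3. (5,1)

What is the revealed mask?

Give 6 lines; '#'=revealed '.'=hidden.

Click 1 (5,4) count=0: revealed 14 new [(2,2) (2,3) (2,4) (3,2) (3,3) (3,4) (4,2) (4,3) (4,4) (4,5) (5,2) (5,3) (5,4) (5,5)] -> total=14
Click 2 (2,0) count=3: revealed 1 new [(2,0)] -> total=15
Click 3 (5,1) count=1: revealed 1 new [(5,1)] -> total=16

Answer: ......
......
#.###.
..###.
..####
.#####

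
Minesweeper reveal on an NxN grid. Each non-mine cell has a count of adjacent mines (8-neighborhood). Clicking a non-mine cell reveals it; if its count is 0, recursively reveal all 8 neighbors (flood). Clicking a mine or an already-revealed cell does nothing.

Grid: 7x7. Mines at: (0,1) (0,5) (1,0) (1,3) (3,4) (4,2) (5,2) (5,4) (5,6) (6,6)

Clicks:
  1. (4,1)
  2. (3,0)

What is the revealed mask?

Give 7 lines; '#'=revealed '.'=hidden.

Click 1 (4,1) count=2: revealed 1 new [(4,1)] -> total=1
Click 2 (3,0) count=0: revealed 9 new [(2,0) (2,1) (3,0) (3,1) (4,0) (5,0) (5,1) (6,0) (6,1)] -> total=10

Answer: .......
.......
##.....
##.....
##.....
##.....
##.....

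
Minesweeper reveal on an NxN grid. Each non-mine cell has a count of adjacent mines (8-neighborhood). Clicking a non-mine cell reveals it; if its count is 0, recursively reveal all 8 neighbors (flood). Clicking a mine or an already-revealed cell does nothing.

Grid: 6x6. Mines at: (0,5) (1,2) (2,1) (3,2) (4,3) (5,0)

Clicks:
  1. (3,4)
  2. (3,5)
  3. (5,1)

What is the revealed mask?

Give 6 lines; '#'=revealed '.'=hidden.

Click 1 (3,4) count=1: revealed 1 new [(3,4)] -> total=1
Click 2 (3,5) count=0: revealed 12 new [(1,3) (1,4) (1,5) (2,3) (2,4) (2,5) (3,3) (3,5) (4,4) (4,5) (5,4) (5,5)] -> total=13
Click 3 (5,1) count=1: revealed 1 new [(5,1)] -> total=14

Answer: ......
...###
...###
...###
....##
.#..##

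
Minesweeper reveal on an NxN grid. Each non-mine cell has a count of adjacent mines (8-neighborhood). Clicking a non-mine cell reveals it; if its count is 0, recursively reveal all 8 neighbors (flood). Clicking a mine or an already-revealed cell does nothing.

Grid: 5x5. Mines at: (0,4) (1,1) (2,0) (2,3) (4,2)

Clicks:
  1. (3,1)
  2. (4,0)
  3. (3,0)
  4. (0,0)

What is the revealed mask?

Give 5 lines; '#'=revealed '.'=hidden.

Answer: #....
.....
.....
##...
##...

Derivation:
Click 1 (3,1) count=2: revealed 1 new [(3,1)] -> total=1
Click 2 (4,0) count=0: revealed 3 new [(3,0) (4,0) (4,1)] -> total=4
Click 3 (3,0) count=1: revealed 0 new [(none)] -> total=4
Click 4 (0,0) count=1: revealed 1 new [(0,0)] -> total=5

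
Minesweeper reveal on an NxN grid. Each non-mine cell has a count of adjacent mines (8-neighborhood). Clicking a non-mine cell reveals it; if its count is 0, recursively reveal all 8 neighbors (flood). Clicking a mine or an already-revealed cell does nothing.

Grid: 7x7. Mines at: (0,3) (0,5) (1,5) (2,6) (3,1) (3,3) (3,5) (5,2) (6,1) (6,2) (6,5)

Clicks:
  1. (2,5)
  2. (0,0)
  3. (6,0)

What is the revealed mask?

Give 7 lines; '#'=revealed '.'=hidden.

Answer: ###....
###....
###..#.
.......
.......
.......
#......

Derivation:
Click 1 (2,5) count=3: revealed 1 new [(2,5)] -> total=1
Click 2 (0,0) count=0: revealed 9 new [(0,0) (0,1) (0,2) (1,0) (1,1) (1,2) (2,0) (2,1) (2,2)] -> total=10
Click 3 (6,0) count=1: revealed 1 new [(6,0)] -> total=11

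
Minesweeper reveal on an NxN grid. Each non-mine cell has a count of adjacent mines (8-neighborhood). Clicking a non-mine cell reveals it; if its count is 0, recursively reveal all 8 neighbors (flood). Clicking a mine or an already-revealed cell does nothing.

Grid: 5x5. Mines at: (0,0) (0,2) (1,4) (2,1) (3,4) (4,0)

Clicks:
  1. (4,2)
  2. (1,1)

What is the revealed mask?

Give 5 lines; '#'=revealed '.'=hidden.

Click 1 (4,2) count=0: revealed 6 new [(3,1) (3,2) (3,3) (4,1) (4,2) (4,3)] -> total=6
Click 2 (1,1) count=3: revealed 1 new [(1,1)] -> total=7

Answer: .....
.#...
.....
.###.
.###.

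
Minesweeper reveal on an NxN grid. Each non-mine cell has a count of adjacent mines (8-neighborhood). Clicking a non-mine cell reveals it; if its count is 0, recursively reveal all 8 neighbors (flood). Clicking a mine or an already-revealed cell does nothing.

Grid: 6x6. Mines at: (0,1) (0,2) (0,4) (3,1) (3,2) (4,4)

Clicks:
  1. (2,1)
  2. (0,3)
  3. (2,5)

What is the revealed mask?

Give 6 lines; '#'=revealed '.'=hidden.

Click 1 (2,1) count=2: revealed 1 new [(2,1)] -> total=1
Click 2 (0,3) count=2: revealed 1 new [(0,3)] -> total=2
Click 3 (2,5) count=0: revealed 9 new [(1,3) (1,4) (1,5) (2,3) (2,4) (2,5) (3,3) (3,4) (3,5)] -> total=11

Answer: ...#..
...###
.#.###
...###
......
......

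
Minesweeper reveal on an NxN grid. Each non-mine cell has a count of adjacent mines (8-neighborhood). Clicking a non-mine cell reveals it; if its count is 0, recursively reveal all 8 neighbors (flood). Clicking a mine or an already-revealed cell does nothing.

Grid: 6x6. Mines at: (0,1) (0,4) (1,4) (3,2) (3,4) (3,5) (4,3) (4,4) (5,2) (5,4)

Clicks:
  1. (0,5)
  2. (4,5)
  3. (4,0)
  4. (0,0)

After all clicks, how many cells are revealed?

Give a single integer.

Answer: 13

Derivation:
Click 1 (0,5) count=2: revealed 1 new [(0,5)] -> total=1
Click 2 (4,5) count=4: revealed 1 new [(4,5)] -> total=2
Click 3 (4,0) count=0: revealed 10 new [(1,0) (1,1) (2,0) (2,1) (3,0) (3,1) (4,0) (4,1) (5,0) (5,1)] -> total=12
Click 4 (0,0) count=1: revealed 1 new [(0,0)] -> total=13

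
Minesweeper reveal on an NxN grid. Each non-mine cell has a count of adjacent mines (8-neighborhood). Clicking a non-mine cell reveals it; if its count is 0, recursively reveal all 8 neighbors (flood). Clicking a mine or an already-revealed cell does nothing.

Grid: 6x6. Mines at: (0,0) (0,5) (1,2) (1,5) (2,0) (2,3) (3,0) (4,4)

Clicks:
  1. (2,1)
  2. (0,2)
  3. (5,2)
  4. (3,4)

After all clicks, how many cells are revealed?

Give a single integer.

Answer: 14

Derivation:
Click 1 (2,1) count=3: revealed 1 new [(2,1)] -> total=1
Click 2 (0,2) count=1: revealed 1 new [(0,2)] -> total=2
Click 3 (5,2) count=0: revealed 11 new [(3,1) (3,2) (3,3) (4,0) (4,1) (4,2) (4,3) (5,0) (5,1) (5,2) (5,3)] -> total=13
Click 4 (3,4) count=2: revealed 1 new [(3,4)] -> total=14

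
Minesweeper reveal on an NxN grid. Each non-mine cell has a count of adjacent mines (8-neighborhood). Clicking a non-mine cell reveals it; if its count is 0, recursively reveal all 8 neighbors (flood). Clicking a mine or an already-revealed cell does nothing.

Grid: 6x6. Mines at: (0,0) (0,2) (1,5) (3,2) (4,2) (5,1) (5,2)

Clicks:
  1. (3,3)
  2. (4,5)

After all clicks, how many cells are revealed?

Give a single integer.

Answer: 12

Derivation:
Click 1 (3,3) count=2: revealed 1 new [(3,3)] -> total=1
Click 2 (4,5) count=0: revealed 11 new [(2,3) (2,4) (2,5) (3,4) (3,5) (4,3) (4,4) (4,5) (5,3) (5,4) (5,5)] -> total=12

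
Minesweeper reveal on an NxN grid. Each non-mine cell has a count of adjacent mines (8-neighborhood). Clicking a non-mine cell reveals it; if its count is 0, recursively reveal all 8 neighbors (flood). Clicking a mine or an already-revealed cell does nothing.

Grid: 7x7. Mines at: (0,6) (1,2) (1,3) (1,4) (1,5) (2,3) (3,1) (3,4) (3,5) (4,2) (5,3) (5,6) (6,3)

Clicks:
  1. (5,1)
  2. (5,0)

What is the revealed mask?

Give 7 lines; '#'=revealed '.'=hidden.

Answer: .......
.......
.......
.......
##.....
###....
###....

Derivation:
Click 1 (5,1) count=1: revealed 1 new [(5,1)] -> total=1
Click 2 (5,0) count=0: revealed 7 new [(4,0) (4,1) (5,0) (5,2) (6,0) (6,1) (6,2)] -> total=8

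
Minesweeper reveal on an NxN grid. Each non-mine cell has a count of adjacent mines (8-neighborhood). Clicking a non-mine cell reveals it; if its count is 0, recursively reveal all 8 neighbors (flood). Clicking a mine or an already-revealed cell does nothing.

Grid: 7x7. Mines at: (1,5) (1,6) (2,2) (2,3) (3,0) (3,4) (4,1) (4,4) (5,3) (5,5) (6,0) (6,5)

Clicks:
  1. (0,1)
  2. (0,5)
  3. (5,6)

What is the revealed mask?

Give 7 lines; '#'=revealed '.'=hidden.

Answer: ######.
#####..
##.....
.......
.......
......#
.......

Derivation:
Click 1 (0,1) count=0: revealed 12 new [(0,0) (0,1) (0,2) (0,3) (0,4) (1,0) (1,1) (1,2) (1,3) (1,4) (2,0) (2,1)] -> total=12
Click 2 (0,5) count=2: revealed 1 new [(0,5)] -> total=13
Click 3 (5,6) count=2: revealed 1 new [(5,6)] -> total=14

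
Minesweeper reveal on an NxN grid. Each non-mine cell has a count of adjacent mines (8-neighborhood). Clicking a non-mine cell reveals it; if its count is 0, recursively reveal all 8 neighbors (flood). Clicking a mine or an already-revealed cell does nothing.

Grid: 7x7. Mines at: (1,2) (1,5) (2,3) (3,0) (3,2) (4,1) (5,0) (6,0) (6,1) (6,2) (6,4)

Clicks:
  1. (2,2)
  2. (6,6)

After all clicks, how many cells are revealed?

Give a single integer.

Answer: 18

Derivation:
Click 1 (2,2) count=3: revealed 1 new [(2,2)] -> total=1
Click 2 (6,6) count=0: revealed 17 new [(2,4) (2,5) (2,6) (3,3) (3,4) (3,5) (3,6) (4,3) (4,4) (4,5) (4,6) (5,3) (5,4) (5,5) (5,6) (6,5) (6,6)] -> total=18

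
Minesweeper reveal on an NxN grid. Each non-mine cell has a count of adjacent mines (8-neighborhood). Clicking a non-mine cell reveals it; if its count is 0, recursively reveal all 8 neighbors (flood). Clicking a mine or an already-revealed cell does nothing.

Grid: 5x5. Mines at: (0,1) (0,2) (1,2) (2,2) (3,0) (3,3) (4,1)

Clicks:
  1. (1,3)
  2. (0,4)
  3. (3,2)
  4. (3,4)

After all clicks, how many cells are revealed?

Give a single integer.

Click 1 (1,3) count=3: revealed 1 new [(1,3)] -> total=1
Click 2 (0,4) count=0: revealed 5 new [(0,3) (0,4) (1,4) (2,3) (2,4)] -> total=6
Click 3 (3,2) count=3: revealed 1 new [(3,2)] -> total=7
Click 4 (3,4) count=1: revealed 1 new [(3,4)] -> total=8

Answer: 8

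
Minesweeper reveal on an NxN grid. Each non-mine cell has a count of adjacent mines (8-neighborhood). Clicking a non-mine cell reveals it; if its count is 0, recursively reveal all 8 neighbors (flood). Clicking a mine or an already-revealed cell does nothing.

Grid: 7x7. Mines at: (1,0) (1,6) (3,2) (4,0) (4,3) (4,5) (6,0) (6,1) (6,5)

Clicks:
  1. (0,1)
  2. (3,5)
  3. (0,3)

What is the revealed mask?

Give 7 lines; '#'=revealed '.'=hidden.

Answer: .#####.
.#####.
.#####.
...###.
.......
.......
.......

Derivation:
Click 1 (0,1) count=1: revealed 1 new [(0,1)] -> total=1
Click 2 (3,5) count=1: revealed 1 new [(3,5)] -> total=2
Click 3 (0,3) count=0: revealed 16 new [(0,2) (0,3) (0,4) (0,5) (1,1) (1,2) (1,3) (1,4) (1,5) (2,1) (2,2) (2,3) (2,4) (2,5) (3,3) (3,4)] -> total=18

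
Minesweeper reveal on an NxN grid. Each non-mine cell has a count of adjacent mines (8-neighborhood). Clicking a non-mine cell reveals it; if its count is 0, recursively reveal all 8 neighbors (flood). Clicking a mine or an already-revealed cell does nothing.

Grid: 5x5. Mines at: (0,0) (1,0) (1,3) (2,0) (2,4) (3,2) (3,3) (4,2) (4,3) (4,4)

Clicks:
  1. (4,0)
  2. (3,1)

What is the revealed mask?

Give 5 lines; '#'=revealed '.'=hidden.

Answer: .....
.....
.....
##...
##...

Derivation:
Click 1 (4,0) count=0: revealed 4 new [(3,0) (3,1) (4,0) (4,1)] -> total=4
Click 2 (3,1) count=3: revealed 0 new [(none)] -> total=4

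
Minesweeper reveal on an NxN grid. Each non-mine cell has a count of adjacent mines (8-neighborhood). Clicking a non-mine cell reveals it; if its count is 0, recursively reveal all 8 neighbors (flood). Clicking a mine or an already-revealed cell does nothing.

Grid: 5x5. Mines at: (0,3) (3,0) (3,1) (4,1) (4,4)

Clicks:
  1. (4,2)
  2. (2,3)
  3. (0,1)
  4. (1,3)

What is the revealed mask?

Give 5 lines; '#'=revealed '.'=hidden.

Click 1 (4,2) count=2: revealed 1 new [(4,2)] -> total=1
Click 2 (2,3) count=0: revealed 9 new [(1,2) (1,3) (1,4) (2,2) (2,3) (2,4) (3,2) (3,3) (3,4)] -> total=10
Click 3 (0,1) count=0: revealed 7 new [(0,0) (0,1) (0,2) (1,0) (1,1) (2,0) (2,1)] -> total=17
Click 4 (1,3) count=1: revealed 0 new [(none)] -> total=17

Answer: ###..
#####
#####
..###
..#..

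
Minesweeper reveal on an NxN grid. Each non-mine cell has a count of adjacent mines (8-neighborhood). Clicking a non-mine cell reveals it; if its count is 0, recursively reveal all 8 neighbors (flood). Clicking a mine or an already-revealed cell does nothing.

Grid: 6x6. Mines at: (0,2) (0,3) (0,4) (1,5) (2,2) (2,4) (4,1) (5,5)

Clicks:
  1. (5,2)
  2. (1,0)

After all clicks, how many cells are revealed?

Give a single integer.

Answer: 9

Derivation:
Click 1 (5,2) count=1: revealed 1 new [(5,2)] -> total=1
Click 2 (1,0) count=0: revealed 8 new [(0,0) (0,1) (1,0) (1,1) (2,0) (2,1) (3,0) (3,1)] -> total=9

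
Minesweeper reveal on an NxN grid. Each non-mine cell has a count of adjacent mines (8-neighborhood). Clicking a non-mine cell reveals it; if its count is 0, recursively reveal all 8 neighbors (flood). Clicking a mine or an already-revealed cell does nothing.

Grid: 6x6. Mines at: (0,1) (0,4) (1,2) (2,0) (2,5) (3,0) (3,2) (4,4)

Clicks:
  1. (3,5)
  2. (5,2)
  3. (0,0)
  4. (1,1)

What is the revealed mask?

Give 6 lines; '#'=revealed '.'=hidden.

Click 1 (3,5) count=2: revealed 1 new [(3,5)] -> total=1
Click 2 (5,2) count=0: revealed 8 new [(4,0) (4,1) (4,2) (4,3) (5,0) (5,1) (5,2) (5,3)] -> total=9
Click 3 (0,0) count=1: revealed 1 new [(0,0)] -> total=10
Click 4 (1,1) count=3: revealed 1 new [(1,1)] -> total=11

Answer: #.....
.#....
......
.....#
####..
####..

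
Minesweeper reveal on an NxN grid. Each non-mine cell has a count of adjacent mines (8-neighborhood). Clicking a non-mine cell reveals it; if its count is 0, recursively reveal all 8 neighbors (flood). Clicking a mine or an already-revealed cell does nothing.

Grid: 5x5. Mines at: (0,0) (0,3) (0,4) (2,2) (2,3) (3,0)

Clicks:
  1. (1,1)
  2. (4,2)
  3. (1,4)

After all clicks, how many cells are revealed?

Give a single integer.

Click 1 (1,1) count=2: revealed 1 new [(1,1)] -> total=1
Click 2 (4,2) count=0: revealed 8 new [(3,1) (3,2) (3,3) (3,4) (4,1) (4,2) (4,3) (4,4)] -> total=9
Click 3 (1,4) count=3: revealed 1 new [(1,4)] -> total=10

Answer: 10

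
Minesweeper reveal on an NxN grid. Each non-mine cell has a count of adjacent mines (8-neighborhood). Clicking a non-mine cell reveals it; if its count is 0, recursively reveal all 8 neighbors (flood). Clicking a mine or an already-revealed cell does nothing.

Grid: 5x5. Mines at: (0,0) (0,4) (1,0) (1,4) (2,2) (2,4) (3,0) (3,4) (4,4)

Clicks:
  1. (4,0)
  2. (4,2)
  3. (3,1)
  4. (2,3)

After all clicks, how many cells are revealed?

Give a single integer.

Click 1 (4,0) count=1: revealed 1 new [(4,0)] -> total=1
Click 2 (4,2) count=0: revealed 6 new [(3,1) (3,2) (3,3) (4,1) (4,2) (4,3)] -> total=7
Click 3 (3,1) count=2: revealed 0 new [(none)] -> total=7
Click 4 (2,3) count=4: revealed 1 new [(2,3)] -> total=8

Answer: 8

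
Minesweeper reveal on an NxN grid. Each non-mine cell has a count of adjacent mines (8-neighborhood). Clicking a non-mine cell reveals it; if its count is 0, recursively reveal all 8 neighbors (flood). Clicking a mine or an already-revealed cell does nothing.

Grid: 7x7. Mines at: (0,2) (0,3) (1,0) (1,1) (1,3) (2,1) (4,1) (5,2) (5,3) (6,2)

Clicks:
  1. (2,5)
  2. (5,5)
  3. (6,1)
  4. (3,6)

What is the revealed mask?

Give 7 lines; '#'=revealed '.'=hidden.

Answer: ....###
....###
..#####
..#####
..#####
....###
.#..###

Derivation:
Click 1 (2,5) count=0: revealed 27 new [(0,4) (0,5) (0,6) (1,4) (1,5) (1,6) (2,2) (2,3) (2,4) (2,5) (2,6) (3,2) (3,3) (3,4) (3,5) (3,6) (4,2) (4,3) (4,4) (4,5) (4,6) (5,4) (5,5) (5,6) (6,4) (6,5) (6,6)] -> total=27
Click 2 (5,5) count=0: revealed 0 new [(none)] -> total=27
Click 3 (6,1) count=2: revealed 1 new [(6,1)] -> total=28
Click 4 (3,6) count=0: revealed 0 new [(none)] -> total=28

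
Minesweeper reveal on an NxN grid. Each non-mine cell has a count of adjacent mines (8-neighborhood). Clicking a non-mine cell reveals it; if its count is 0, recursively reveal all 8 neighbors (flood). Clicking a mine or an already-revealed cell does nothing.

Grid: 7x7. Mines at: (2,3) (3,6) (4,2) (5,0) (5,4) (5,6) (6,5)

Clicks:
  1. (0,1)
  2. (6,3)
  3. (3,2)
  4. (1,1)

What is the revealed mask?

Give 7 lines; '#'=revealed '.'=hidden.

Click 1 (0,1) count=0: revealed 25 new [(0,0) (0,1) (0,2) (0,3) (0,4) (0,5) (0,6) (1,0) (1,1) (1,2) (1,3) (1,4) (1,5) (1,6) (2,0) (2,1) (2,2) (2,4) (2,5) (2,6) (3,0) (3,1) (3,2) (4,0) (4,1)] -> total=25
Click 2 (6,3) count=1: revealed 1 new [(6,3)] -> total=26
Click 3 (3,2) count=2: revealed 0 new [(none)] -> total=26
Click 4 (1,1) count=0: revealed 0 new [(none)] -> total=26

Answer: #######
#######
###.###
###....
##.....
.......
...#...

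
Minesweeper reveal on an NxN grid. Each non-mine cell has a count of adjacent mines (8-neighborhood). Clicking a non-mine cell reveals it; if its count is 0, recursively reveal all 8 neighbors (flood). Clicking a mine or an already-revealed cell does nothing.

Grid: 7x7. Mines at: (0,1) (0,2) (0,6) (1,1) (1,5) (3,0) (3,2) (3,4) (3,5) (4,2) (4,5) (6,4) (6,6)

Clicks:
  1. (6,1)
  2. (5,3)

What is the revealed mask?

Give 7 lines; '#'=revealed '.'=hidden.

Click 1 (6,1) count=0: revealed 10 new [(4,0) (4,1) (5,0) (5,1) (5,2) (5,3) (6,0) (6,1) (6,2) (6,3)] -> total=10
Click 2 (5,3) count=2: revealed 0 new [(none)] -> total=10

Answer: .......
.......
.......
.......
##.....
####...
####...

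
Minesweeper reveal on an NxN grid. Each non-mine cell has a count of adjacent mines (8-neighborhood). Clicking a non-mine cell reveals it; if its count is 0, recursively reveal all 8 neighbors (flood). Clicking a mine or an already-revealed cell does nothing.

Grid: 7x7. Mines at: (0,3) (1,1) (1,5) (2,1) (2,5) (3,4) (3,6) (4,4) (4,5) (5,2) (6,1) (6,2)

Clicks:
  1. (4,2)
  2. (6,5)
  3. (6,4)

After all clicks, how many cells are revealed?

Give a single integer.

Answer: 9

Derivation:
Click 1 (4,2) count=1: revealed 1 new [(4,2)] -> total=1
Click 2 (6,5) count=0: revealed 8 new [(5,3) (5,4) (5,5) (5,6) (6,3) (6,4) (6,5) (6,6)] -> total=9
Click 3 (6,4) count=0: revealed 0 new [(none)] -> total=9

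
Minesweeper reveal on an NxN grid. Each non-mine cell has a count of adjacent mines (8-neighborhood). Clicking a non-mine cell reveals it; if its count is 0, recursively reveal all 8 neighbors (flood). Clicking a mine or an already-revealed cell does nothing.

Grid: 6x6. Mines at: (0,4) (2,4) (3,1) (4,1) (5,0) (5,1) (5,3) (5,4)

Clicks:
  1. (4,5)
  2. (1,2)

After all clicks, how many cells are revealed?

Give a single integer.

Answer: 13

Derivation:
Click 1 (4,5) count=1: revealed 1 new [(4,5)] -> total=1
Click 2 (1,2) count=0: revealed 12 new [(0,0) (0,1) (0,2) (0,3) (1,0) (1,1) (1,2) (1,3) (2,0) (2,1) (2,2) (2,3)] -> total=13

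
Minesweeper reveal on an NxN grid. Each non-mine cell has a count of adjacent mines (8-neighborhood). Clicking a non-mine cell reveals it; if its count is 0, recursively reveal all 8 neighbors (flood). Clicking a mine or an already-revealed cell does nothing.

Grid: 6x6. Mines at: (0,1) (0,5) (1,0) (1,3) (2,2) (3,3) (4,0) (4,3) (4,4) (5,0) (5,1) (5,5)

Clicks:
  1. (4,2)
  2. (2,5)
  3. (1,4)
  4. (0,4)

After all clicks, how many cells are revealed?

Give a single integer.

Answer: 8

Derivation:
Click 1 (4,2) count=3: revealed 1 new [(4,2)] -> total=1
Click 2 (2,5) count=0: revealed 6 new [(1,4) (1,5) (2,4) (2,5) (3,4) (3,5)] -> total=7
Click 3 (1,4) count=2: revealed 0 new [(none)] -> total=7
Click 4 (0,4) count=2: revealed 1 new [(0,4)] -> total=8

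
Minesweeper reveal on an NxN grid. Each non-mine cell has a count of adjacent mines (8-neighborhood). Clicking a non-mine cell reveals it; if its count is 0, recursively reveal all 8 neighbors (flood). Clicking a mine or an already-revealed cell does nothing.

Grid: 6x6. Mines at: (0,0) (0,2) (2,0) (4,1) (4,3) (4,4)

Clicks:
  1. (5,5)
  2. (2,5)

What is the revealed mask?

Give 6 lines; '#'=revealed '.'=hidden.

Click 1 (5,5) count=1: revealed 1 new [(5,5)] -> total=1
Click 2 (2,5) count=0: revealed 18 new [(0,3) (0,4) (0,5) (1,1) (1,2) (1,3) (1,4) (1,5) (2,1) (2,2) (2,3) (2,4) (2,5) (3,1) (3,2) (3,3) (3,4) (3,5)] -> total=19

Answer: ...###
.#####
.#####
.#####
......
.....#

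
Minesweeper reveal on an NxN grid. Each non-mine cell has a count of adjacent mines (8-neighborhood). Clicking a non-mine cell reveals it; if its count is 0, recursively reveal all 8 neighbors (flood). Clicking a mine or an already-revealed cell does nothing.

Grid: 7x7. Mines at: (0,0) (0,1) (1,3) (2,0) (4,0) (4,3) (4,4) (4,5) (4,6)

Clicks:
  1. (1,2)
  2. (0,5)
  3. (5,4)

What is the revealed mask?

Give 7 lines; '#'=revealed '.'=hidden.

Click 1 (1,2) count=2: revealed 1 new [(1,2)] -> total=1
Click 2 (0,5) count=0: revealed 12 new [(0,4) (0,5) (0,6) (1,4) (1,5) (1,6) (2,4) (2,5) (2,6) (3,4) (3,5) (3,6)] -> total=13
Click 3 (5,4) count=3: revealed 1 new [(5,4)] -> total=14

Answer: ....###
..#.###
....###
....###
.......
....#..
.......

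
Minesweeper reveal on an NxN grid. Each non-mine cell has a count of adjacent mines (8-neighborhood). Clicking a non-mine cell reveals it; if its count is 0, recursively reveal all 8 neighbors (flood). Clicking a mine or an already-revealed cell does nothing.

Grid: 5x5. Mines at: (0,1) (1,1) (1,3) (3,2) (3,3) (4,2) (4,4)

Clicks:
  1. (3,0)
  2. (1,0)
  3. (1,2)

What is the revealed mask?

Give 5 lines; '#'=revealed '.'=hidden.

Answer: .....
#.#..
##...
##...
##...

Derivation:
Click 1 (3,0) count=0: revealed 6 new [(2,0) (2,1) (3,0) (3,1) (4,0) (4,1)] -> total=6
Click 2 (1,0) count=2: revealed 1 new [(1,0)] -> total=7
Click 3 (1,2) count=3: revealed 1 new [(1,2)] -> total=8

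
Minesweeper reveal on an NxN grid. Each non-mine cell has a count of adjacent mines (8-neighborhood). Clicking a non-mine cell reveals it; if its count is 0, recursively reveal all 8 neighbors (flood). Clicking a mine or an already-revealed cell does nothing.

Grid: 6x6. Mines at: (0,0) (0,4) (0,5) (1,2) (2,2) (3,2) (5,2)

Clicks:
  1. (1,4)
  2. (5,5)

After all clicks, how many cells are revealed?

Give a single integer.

Answer: 15

Derivation:
Click 1 (1,4) count=2: revealed 1 new [(1,4)] -> total=1
Click 2 (5,5) count=0: revealed 14 new [(1,3) (1,5) (2,3) (2,4) (2,5) (3,3) (3,4) (3,5) (4,3) (4,4) (4,5) (5,3) (5,4) (5,5)] -> total=15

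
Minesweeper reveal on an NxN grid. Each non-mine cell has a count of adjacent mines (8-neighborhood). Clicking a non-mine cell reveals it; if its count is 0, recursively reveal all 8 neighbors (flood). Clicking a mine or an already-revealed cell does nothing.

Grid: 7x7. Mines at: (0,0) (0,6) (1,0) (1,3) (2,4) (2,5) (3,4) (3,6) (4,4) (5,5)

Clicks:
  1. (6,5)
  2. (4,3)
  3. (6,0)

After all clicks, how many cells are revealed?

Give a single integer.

Click 1 (6,5) count=1: revealed 1 new [(6,5)] -> total=1
Click 2 (4,3) count=2: revealed 1 new [(4,3)] -> total=2
Click 3 (6,0) count=0: revealed 21 new [(2,0) (2,1) (2,2) (2,3) (3,0) (3,1) (3,2) (3,3) (4,0) (4,1) (4,2) (5,0) (5,1) (5,2) (5,3) (5,4) (6,0) (6,1) (6,2) (6,3) (6,4)] -> total=23

Answer: 23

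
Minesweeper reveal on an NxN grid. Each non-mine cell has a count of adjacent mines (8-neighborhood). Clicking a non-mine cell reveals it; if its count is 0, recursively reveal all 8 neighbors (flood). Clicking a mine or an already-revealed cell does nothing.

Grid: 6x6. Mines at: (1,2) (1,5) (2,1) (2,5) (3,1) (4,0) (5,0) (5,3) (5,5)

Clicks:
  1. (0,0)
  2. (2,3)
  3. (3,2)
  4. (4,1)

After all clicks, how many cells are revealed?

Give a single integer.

Click 1 (0,0) count=0: revealed 4 new [(0,0) (0,1) (1,0) (1,1)] -> total=4
Click 2 (2,3) count=1: revealed 1 new [(2,3)] -> total=5
Click 3 (3,2) count=2: revealed 1 new [(3,2)] -> total=6
Click 4 (4,1) count=3: revealed 1 new [(4,1)] -> total=7

Answer: 7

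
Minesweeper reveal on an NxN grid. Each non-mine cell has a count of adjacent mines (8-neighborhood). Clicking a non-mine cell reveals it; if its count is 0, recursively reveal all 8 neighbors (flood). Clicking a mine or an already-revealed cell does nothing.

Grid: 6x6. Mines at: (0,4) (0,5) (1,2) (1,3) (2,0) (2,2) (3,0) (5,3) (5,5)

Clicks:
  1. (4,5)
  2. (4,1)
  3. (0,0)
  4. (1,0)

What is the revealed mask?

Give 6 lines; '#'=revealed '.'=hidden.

Click 1 (4,5) count=1: revealed 1 new [(4,5)] -> total=1
Click 2 (4,1) count=1: revealed 1 new [(4,1)] -> total=2
Click 3 (0,0) count=0: revealed 4 new [(0,0) (0,1) (1,0) (1,1)] -> total=6
Click 4 (1,0) count=1: revealed 0 new [(none)] -> total=6

Answer: ##....
##....
......
......
.#...#
......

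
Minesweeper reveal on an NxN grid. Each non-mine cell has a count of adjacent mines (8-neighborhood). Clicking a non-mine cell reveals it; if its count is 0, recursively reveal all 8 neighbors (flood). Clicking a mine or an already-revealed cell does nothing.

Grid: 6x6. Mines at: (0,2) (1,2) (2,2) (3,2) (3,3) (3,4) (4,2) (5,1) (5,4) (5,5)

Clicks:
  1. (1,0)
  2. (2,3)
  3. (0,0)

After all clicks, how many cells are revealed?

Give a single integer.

Answer: 11

Derivation:
Click 1 (1,0) count=0: revealed 10 new [(0,0) (0,1) (1,0) (1,1) (2,0) (2,1) (3,0) (3,1) (4,0) (4,1)] -> total=10
Click 2 (2,3) count=5: revealed 1 new [(2,3)] -> total=11
Click 3 (0,0) count=0: revealed 0 new [(none)] -> total=11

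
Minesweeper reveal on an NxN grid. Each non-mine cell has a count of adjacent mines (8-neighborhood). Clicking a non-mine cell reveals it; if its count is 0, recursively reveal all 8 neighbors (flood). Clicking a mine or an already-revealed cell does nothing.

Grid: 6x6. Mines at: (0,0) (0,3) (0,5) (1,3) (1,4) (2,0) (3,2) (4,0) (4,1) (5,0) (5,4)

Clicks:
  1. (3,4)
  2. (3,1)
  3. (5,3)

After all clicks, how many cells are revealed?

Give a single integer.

Answer: 11

Derivation:
Click 1 (3,4) count=0: revealed 9 new [(2,3) (2,4) (2,5) (3,3) (3,4) (3,5) (4,3) (4,4) (4,5)] -> total=9
Click 2 (3,1) count=4: revealed 1 new [(3,1)] -> total=10
Click 3 (5,3) count=1: revealed 1 new [(5,3)] -> total=11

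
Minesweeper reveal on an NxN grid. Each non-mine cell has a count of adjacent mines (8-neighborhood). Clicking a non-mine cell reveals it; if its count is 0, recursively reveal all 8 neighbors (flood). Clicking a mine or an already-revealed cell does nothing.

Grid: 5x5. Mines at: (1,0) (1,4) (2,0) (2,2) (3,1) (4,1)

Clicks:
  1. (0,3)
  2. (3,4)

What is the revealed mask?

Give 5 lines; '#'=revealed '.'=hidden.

Answer: ...#.
.....
...##
..###
..###

Derivation:
Click 1 (0,3) count=1: revealed 1 new [(0,3)] -> total=1
Click 2 (3,4) count=0: revealed 8 new [(2,3) (2,4) (3,2) (3,3) (3,4) (4,2) (4,3) (4,4)] -> total=9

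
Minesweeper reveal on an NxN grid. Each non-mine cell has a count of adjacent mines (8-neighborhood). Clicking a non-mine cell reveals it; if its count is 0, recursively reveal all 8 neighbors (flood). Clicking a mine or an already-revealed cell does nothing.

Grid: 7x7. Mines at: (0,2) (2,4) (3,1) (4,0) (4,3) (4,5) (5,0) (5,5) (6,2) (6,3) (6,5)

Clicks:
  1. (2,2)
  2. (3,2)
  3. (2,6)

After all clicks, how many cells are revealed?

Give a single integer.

Answer: 14

Derivation:
Click 1 (2,2) count=1: revealed 1 new [(2,2)] -> total=1
Click 2 (3,2) count=2: revealed 1 new [(3,2)] -> total=2
Click 3 (2,6) count=0: revealed 12 new [(0,3) (0,4) (0,5) (0,6) (1,3) (1,4) (1,5) (1,6) (2,5) (2,6) (3,5) (3,6)] -> total=14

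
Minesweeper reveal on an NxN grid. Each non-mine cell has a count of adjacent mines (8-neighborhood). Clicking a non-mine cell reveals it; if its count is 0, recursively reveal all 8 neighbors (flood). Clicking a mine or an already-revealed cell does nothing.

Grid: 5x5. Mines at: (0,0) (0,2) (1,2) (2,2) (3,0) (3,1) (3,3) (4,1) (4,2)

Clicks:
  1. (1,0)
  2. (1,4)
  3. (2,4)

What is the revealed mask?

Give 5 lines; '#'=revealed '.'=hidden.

Answer: ...##
#..##
...##
.....
.....

Derivation:
Click 1 (1,0) count=1: revealed 1 new [(1,0)] -> total=1
Click 2 (1,4) count=0: revealed 6 new [(0,3) (0,4) (1,3) (1,4) (2,3) (2,4)] -> total=7
Click 3 (2,4) count=1: revealed 0 new [(none)] -> total=7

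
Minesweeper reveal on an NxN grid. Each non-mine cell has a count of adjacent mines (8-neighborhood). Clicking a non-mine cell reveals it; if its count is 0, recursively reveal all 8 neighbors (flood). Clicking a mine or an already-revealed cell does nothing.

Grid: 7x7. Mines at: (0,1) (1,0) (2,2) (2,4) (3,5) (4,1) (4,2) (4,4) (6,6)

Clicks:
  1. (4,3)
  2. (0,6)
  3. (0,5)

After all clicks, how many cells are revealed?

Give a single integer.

Click 1 (4,3) count=2: revealed 1 new [(4,3)] -> total=1
Click 2 (0,6) count=0: revealed 12 new [(0,2) (0,3) (0,4) (0,5) (0,6) (1,2) (1,3) (1,4) (1,5) (1,6) (2,5) (2,6)] -> total=13
Click 3 (0,5) count=0: revealed 0 new [(none)] -> total=13

Answer: 13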